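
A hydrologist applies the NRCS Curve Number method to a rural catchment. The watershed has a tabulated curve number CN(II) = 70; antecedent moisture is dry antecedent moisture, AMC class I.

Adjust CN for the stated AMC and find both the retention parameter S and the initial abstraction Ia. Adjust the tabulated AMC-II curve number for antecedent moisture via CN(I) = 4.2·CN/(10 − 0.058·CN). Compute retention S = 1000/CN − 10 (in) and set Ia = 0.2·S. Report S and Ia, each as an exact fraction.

S = 500/49 in ≈ 10.204 in; Ia = 100/49 in ≈ 2.041 in

CN(I) from CN(II)=70: (4.2·70)/(10 − 0.058·70) = 4900/99 ≈ 49.495
S = 1000/(4900/99) − 10 = 500/49 in ≈ 10.204 in
Initial abstraction Ia = S/5 = (500/49)/5 = 100/49 ≈ 2.041 in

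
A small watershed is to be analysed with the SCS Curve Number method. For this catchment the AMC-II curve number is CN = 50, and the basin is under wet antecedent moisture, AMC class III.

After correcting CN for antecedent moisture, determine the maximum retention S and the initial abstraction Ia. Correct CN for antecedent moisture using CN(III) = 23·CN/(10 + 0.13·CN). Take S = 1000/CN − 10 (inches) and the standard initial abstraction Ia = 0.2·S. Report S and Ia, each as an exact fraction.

S = 100/23 in ≈ 4.348 in; Ia = 20/23 in ≈ 0.870 in

Adjust CN=50 to AMC III: 23·50/(10 + 0.13·50) → 1150 ÷ (33/2) = 2300/33 ≈ 69.697
S = 1000/(2300/33) − 10 = 100/23 in ≈ 4.348 in
Ia = 0.2·(100/23) = 20/23 in ≈ 0.870 in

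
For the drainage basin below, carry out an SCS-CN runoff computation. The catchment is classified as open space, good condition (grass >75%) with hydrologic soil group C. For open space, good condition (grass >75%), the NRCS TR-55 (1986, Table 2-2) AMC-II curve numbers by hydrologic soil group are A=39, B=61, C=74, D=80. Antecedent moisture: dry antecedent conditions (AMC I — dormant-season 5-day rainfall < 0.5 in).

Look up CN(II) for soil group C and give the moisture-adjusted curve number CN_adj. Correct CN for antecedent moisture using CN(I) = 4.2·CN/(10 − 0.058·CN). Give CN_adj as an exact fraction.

NRCS table: open space, good condition (grass >75%), soil group C → CN(II) = 74
CN(I) from CN(II)=74: (4.2·74)/(10 − 0.058·74) = 77700/1427 ≈ 54.450

CN_adj = 77700/1427 ≈ 54.450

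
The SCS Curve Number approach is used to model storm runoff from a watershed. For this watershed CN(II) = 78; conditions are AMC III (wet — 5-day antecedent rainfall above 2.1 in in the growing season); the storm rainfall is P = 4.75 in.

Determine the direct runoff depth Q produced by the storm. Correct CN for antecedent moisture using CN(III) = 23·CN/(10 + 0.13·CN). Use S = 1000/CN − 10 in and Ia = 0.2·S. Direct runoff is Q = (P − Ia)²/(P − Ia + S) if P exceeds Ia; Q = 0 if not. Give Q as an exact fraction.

CN(III) from CN(II)=78: (23·78)/(10 + 0.13·78) = 89700/1007 ≈ 89.076
Max retention: S = 1000/(89700/1007) − 10 = 1100/897 in (≈ 1.226 in)
Ia = 0.2·(1100/897) = 220/897 in ≈ 0.245 in
P − Ia = 4.750 − 0.245 = 16163/3588 ≈ 4.505 in (> 0, runoff occurs)
Q = (16163/3588)²/((16163/3588) + 1100/897) = (261242569/12873744)/(20563/3588) = 261242569/73780044 in ≈ 3.541 in

Q = 261242569/73780044 in ≈ 3.541 in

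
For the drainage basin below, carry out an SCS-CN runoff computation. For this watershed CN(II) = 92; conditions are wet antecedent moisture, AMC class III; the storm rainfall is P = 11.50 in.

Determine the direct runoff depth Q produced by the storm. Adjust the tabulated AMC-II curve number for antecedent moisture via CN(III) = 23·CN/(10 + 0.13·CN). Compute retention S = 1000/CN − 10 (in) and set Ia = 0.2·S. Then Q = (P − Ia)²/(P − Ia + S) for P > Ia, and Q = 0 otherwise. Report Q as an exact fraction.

Wet (AMC III): CN(III) = 23·92/(10 + 0.13·92) = 2116/(549/25) = 52900/549 ≈ 96.357
S = 1000/(52900/549) − 10 = 200/529 in ≈ 0.378 in
Initial abstraction Ia = S/5 = (200/529)/5 = 40/529 ≈ 0.076 in
P − Ia = 11.500 − 0.076 = 12087/1058 ≈ 11.424 in (> 0, runoff occurs)
Q = (12087/1058)²/((12087/1058) + 200/529) = (146095569/1119364)/(12487/1058) = 146095569/13211246 in ≈ 11.058 in

Q = 146095569/13211246 in ≈ 11.058 in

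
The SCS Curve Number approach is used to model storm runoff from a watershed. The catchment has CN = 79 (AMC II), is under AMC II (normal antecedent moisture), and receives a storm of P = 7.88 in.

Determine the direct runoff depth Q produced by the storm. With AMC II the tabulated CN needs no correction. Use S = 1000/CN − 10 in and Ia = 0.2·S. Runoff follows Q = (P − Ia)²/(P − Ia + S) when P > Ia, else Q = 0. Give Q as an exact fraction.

Q = 210627169/39031925 in ≈ 5.396 in

AMC II — tabulated CN = 79 applies directly.
Retention S: 1000/CN − 10 with CN=79.000 → S = 210/79 ≈ 2.658 in
Ia = 0.2S: 0.2·2.658 = 0.532 in (exactly 42/79)
Excess rainfall: 7.880 − 0.532 = 7.348 in; P > Ia so Q > 0
Runoff Q = (P−Ia)²/(P−Ia+S) = (7.348)²/(7.348+2.658) = 210627169/39031925 ≈ 5.396 in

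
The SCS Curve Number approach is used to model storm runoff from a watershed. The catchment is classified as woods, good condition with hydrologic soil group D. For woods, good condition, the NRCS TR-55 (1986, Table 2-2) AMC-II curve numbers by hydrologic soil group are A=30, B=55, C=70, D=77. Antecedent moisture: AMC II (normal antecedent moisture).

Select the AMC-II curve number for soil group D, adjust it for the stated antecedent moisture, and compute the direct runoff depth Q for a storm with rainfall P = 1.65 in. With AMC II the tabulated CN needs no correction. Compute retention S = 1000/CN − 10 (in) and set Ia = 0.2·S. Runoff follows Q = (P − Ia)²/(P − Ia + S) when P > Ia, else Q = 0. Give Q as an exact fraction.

Q = 2627641/9580340 in ≈ 0.274 in

NRCS table: woods, good condition, soil group D → CN(II) = 77
AMC II — tabulated CN = 77 applies directly.
Max retention: S = 1000/77 − 10 = 230/77 in (≈ 2.987 in)
Initial abstraction Ia = S/5 = (230/77)/5 = 46/77 ≈ 0.597 in
Excess rainfall: 1.650 − 0.597 = 1.053 in; P > Ia so Q > 0
Q: (1621/1540)² ÷ (6221/1540) = 2627641/9580340 in (≈ 0.274 in)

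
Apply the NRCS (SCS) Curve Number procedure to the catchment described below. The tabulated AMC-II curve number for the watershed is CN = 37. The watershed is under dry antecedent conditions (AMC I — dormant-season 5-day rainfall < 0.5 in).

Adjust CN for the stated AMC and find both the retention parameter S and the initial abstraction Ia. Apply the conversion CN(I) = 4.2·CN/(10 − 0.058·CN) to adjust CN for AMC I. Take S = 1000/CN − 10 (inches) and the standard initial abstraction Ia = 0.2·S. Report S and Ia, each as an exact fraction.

Adjust CN=37 to AMC I: 4.2·37/(10 − 0.058·37) → (777/5) ÷ (3927/500) = 3700/187 ≈ 19.786
Max retention: S = 1000/(3700/187) − 10 = 1500/37 in (≈ 40.541 in)
Initial abstraction Ia = S/5 = (1500/37)/5 = 300/37 ≈ 8.108 in

S = 1500/37 in ≈ 40.541 in; Ia = 300/37 in ≈ 8.108 in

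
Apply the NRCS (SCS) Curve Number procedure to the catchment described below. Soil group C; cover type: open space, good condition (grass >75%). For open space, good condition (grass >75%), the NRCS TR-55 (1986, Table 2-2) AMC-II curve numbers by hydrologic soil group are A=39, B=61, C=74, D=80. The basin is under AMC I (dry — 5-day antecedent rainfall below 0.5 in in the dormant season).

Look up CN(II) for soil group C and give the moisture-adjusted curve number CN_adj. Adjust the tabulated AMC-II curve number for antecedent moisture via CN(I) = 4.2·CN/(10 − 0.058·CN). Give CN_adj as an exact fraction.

NRCS table: open space, good condition (grass >75%), soil group C → CN(II) = 74
Adjust CN=74 to AMC I: 4.2·74/(10 − 0.058·74) → (1554/5) ÷ (1427/250) = 77700/1427 ≈ 54.450

CN_adj = 77700/1427 ≈ 54.450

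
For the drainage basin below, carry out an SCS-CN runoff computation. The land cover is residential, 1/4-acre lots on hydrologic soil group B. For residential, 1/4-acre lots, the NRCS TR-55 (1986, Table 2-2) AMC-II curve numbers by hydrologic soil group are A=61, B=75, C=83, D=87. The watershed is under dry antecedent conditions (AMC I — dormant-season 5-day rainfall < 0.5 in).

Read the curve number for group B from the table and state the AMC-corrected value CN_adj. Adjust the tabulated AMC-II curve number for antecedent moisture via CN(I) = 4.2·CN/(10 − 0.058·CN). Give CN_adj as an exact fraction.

NRCS table: residential, 1/4-acre lots, soil group B → CN(II) = 75
CN(I) from CN(II)=75: (4.2·75)/(10 − 0.058·75) = 6300/113 ≈ 55.752

CN_adj = 6300/113 ≈ 55.752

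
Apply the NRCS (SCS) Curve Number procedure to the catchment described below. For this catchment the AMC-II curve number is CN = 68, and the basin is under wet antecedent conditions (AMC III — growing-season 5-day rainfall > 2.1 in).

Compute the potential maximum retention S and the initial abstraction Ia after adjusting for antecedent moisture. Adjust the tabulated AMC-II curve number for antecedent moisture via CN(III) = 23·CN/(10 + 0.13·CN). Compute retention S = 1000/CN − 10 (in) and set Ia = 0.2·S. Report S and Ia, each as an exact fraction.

S = 800/391 in ≈ 2.046 in; Ia = 160/391 in ≈ 0.409 in

Adjust CN=68 to AMC III: 23·68/(10 + 0.13·68) → 1564 ÷ (471/25) = 39100/471 ≈ 83.015
S = 1000/(39100/471) − 10 = 800/391 in ≈ 2.046 in
Ia = 0.2S: 0.2·2.046 = 0.409 in (exactly 160/391)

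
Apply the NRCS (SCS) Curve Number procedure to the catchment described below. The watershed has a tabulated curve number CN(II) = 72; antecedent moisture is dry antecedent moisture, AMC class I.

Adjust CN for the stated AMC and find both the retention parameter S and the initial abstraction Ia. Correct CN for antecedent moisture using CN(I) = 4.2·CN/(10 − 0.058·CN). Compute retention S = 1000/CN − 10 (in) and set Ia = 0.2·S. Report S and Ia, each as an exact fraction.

S = 250/27 in ≈ 9.259 in; Ia = 50/27 in ≈ 1.852 in

Adjust CN=72 to AMC I: 4.2·72/(10 − 0.058·72) → (1512/5) ÷ (728/125) = 675/13 ≈ 51.923
S = 1000/(675/13) − 10 = 250/27 in ≈ 9.259 in
Initial abstraction Ia = S/5 = (250/27)/5 = 50/27 ≈ 1.852 in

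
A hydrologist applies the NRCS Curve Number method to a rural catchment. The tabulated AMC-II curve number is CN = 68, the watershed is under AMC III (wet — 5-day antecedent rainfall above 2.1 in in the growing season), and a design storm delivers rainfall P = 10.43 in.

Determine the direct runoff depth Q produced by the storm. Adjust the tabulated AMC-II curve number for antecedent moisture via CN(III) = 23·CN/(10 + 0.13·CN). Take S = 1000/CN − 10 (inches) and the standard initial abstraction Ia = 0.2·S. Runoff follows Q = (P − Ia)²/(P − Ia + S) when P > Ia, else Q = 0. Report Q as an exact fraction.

Adjust CN=68 to AMC III: 23·68/(10 + 0.13·68) → 1564 ÷ (471/25) = 39100/471 ≈ 83.015
Max retention: S = 1000/(39100/471) − 10 = 800/391 in (≈ 2.046 in)
Ia = 0.2S: 0.2·2.046 = 0.409 in (exactly 160/391)
Since P=10.430 > Ia=0.409: effective rainfall P−Ia = 391813/39100 in
Q = (391813/39100)²/((391813/39100) + 800/391) = (153517426969/1528810000)/(471813/39100) = 153517426969/18447888300 in ≈ 8.322 in

Q = 153517426969/18447888300 in ≈ 8.322 in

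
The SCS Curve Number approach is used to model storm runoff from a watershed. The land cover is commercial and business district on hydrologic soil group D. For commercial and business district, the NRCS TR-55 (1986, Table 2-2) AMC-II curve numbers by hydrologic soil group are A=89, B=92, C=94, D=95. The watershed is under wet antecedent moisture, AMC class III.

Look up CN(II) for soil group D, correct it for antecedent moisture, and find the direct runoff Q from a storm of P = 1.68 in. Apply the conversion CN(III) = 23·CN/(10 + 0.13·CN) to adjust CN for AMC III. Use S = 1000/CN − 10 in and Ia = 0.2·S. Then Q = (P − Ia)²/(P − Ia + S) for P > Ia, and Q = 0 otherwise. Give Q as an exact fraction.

NRCS table: commercial and business district, soil group D → CN(II) = 95
Adjust CN=95 to AMC III: 23·95/(10 + 0.13·95) → 2185 ÷ (447/20) = 43700/447 ≈ 97.763
S = 1000/(43700/447) − 10 = 100/437 in ≈ 0.229 in
Ia = 0.2S: 0.2·0.229 = 0.046 in (exactly 20/437)
Excess rainfall: 1.680 − 0.046 = 1.634 in; P > Ia so Q > 0
Runoff Q = (P−Ia)²/(P−Ia+S) = (1.634)²/(1.634+0.229) = 159382658/111183725 ≈ 1.434 in

Q = 159382658/111183725 in ≈ 1.434 in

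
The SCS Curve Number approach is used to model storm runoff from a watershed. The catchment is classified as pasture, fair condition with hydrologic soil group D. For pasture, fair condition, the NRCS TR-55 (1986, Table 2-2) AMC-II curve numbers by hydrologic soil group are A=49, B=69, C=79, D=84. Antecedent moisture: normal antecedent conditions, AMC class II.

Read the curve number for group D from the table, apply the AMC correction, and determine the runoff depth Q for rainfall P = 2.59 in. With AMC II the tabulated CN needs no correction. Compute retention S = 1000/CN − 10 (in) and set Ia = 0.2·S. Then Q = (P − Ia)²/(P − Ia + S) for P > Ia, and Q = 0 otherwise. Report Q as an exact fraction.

NRCS table: pasture, fair condition, soil group D → CN(II) = 84
CN(II) = 84; AMC II needs no correction.
Max retention: S = 1000/84 − 10 = 40/21 in (≈ 1.905 in)
Ia = 0.2·(40/21) = 8/21 in ≈ 0.381 in
Excess rainfall: 2.590 − 0.381 = 2.209 in; P > Ia so Q > 0
Q = (4639/2100)²/((4639/2100) + 40/21) = (21520321/4410000)/(8639/2100) = 21520321/18141900 in ≈ 1.186 in

Q = 21520321/18141900 in ≈ 1.186 in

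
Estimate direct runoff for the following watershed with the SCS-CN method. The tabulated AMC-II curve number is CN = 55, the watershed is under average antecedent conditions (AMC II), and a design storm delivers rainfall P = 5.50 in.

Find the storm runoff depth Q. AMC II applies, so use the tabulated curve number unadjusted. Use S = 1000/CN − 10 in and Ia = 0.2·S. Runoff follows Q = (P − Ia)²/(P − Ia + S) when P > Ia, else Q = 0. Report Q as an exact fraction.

Q = 1445/1166 in ≈ 1.239 in

Average conditions: CN = 55 (no AMC adjustment).
Max retention: S = 1000/55 − 10 = 90/11 in (≈ 8.182 in)
Ia = 0.2·(90/11) = 18/11 in ≈ 1.636 in
Since P=5.500 > Ia=1.636: effective rainfall P−Ia = 85/22 in
Q: (85/22)² ÷ (265/22) = 1445/1166 in (≈ 1.239 in)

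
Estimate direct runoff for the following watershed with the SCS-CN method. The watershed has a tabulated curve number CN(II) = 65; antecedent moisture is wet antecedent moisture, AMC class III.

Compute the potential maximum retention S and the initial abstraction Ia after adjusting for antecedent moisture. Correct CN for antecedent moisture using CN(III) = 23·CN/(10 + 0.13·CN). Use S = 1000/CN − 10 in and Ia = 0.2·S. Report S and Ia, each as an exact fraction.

CN(III) from CN(II)=65: (23·65)/(10 + 0.13·65) = 29900/369 ≈ 81.030
Max retention: S = 1000/(29900/369) − 10 = 700/299 in (≈ 2.341 in)
Ia = 0.2S: 0.2·2.341 = 0.468 in (exactly 140/299)

S = 700/299 in ≈ 2.341 in; Ia = 140/299 in ≈ 0.468 in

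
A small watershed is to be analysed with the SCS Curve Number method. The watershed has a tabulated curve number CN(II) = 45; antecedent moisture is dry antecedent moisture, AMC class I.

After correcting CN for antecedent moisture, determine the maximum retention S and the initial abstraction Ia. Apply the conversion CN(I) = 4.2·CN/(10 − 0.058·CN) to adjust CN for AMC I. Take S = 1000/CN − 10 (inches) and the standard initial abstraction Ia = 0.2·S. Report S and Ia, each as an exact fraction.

Dry (AMC I): CN(I) = 4.2·45/(10 − 0.058·45) = 189/(739/100) = 18900/739 ≈ 25.575
S = 1000/(18900/739) − 10 = 5500/189 in ≈ 29.101 in
Ia = 0.2·(5500/189) = 1100/189 in ≈ 5.820 in

S = 5500/189 in ≈ 29.101 in; Ia = 1100/189 in ≈ 5.820 in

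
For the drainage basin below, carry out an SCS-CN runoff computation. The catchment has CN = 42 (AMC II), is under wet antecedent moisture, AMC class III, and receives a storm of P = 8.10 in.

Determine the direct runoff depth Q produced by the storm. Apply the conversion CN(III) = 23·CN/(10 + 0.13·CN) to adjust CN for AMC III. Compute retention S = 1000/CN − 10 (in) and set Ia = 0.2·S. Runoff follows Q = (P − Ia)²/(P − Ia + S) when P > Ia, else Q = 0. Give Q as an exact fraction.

Q = 1110422329/301020090 in ≈ 3.689 in

Adjust CN=42 to AMC III: 23·42/(10 + 0.13·42) → 966 ÷ (773/50) = 48300/773 ≈ 62.484
Retention S: 1000/CN − 10 with CN=62.484 → S = 2900/483 ≈ 6.004 in
Ia = 0.2·(2900/483) = 580/483 in ≈ 1.201 in
Since P=8.100 > Ia=1.201: effective rainfall P−Ia = 33323/4830 in
Q: (33323/4830)² ÷ (62323/4830) = 1110422329/301020090 in (≈ 3.689 in)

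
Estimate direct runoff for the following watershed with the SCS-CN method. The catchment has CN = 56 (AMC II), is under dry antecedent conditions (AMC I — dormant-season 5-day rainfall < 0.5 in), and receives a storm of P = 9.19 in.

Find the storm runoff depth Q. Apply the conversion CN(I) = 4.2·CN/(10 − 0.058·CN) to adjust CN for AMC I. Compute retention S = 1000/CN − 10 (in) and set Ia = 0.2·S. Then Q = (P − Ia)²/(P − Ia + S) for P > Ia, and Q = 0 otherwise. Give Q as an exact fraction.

Q = 6414888649/5219867100 in ≈ 1.229 in

Dry (AMC I): CN(I) = 4.2·56/(10 − 0.058·56) = (1176/5)/(844/125) = 7350/211 ≈ 34.834
Retention S: 1000/CN − 10 with CN=34.834 → S = 2750/147 ≈ 18.707 in
Initial abstraction Ia = S/5 = (2750/147)/5 = 550/147 ≈ 3.741 in
Since P=9.190 > Ia=3.741: effective rainfall P−Ia = 80093/14700 in
Q = (80093/14700)²/((80093/14700) + 2750/147) = (6414888649/216090000)/(355093/14700) = 6414888649/5219867100 in ≈ 1.229 in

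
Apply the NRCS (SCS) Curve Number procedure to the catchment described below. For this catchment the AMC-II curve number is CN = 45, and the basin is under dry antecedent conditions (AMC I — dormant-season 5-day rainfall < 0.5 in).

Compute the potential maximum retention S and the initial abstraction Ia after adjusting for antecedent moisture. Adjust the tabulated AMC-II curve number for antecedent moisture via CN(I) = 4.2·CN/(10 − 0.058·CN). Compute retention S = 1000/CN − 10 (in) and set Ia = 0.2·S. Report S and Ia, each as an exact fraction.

CN(I) from CN(II)=45: (4.2·45)/(10 − 0.058·45) = 18900/739 ≈ 25.575
S = 1000/(18900/739) − 10 = 5500/189 in ≈ 29.101 in
Initial abstraction Ia = S/5 = (5500/189)/5 = 1100/189 ≈ 5.820 in

S = 5500/189 in ≈ 29.101 in; Ia = 1100/189 in ≈ 5.820 in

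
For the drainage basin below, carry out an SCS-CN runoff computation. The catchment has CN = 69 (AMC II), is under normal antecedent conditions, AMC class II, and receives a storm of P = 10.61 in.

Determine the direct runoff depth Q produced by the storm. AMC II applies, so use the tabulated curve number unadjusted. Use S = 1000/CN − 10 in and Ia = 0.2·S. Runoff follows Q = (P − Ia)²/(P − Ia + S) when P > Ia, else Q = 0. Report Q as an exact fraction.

AMC II — tabulated CN = 69 applies directly.
Max retention: S = 1000/69 − 10 = 310/69 in (≈ 4.493 in)
Ia = 0.2S: 0.2·4.493 = 0.899 in (exactly 62/69)
P − Ia = 10.610 − 0.899 = 67009/6900 ≈ 9.711 in (> 0, runoff occurs)
Runoff Q = (P−Ia)²/(P−Ia+S) = (9.711)²/(9.711+4.493) = 4490206081/676262100 ≈ 6.640 in

Q = 4490206081/676262100 in ≈ 6.640 in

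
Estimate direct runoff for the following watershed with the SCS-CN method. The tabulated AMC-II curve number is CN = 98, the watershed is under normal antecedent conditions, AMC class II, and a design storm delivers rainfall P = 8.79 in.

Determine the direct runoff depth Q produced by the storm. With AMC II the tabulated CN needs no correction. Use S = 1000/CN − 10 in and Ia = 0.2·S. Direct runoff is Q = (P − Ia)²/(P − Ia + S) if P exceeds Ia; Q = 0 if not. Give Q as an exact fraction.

Q = 1837922641/214967900 in ≈ 8.550 in

CN(II) = 98; AMC II needs no correction.
Max retention: S = 1000/98 − 10 = 10/49 in (≈ 0.204 in)
Ia = 0.2S: 0.2·0.204 = 0.041 in (exactly 2/49)
Excess rainfall: 8.790 − 0.041 = 8.749 in; P > Ia so Q > 0
Runoff Q = (P−Ia)²/(P−Ia+S) = (8.749)²/(8.749+0.204) = 1837922641/214967900 ≈ 8.550 in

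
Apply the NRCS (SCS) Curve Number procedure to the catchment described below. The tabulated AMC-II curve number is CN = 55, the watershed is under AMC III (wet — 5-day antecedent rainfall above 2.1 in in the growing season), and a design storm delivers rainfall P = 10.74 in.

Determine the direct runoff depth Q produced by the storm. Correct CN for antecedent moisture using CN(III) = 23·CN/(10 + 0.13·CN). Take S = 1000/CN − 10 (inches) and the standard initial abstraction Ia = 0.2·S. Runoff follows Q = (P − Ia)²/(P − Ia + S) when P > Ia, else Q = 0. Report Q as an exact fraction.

Adjust CN=55 to AMC III: 23·55/(10 + 0.13·55) → 1265 ÷ (343/20) = 25300/343 ≈ 73.761
Retention S: 1000/CN − 10 with CN=73.761 → S = 900/253 ≈ 3.557 in
Ia = 0.2·(900/253) = 180/253 in ≈ 0.711 in
Excess rainfall: 10.740 − 0.711 = 10.029 in; P > Ia so Q > 0
Runoff Q = (P−Ia)²/(P−Ia+S) = (10.029)²/(10.029+3.557) = 5364571107/724680550 ≈ 7.403 in

Q = 5364571107/724680550 in ≈ 7.403 in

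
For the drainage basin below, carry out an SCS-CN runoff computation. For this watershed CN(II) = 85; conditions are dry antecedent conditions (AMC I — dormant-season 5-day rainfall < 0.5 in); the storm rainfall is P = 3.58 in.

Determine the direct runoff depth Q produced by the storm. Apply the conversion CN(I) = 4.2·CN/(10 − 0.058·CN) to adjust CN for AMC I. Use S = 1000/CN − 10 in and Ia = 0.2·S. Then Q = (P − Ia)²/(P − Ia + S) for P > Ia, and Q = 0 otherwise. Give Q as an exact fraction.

Q = 265722601/245740950 in ≈ 1.081 in

Dry (AMC I): CN(I) = 4.2·85/(10 − 0.058·85) = 357/(507/100) = 11900/169 ≈ 70.414
S = 1000/(11900/169) − 10 = 500/119 in ≈ 4.202 in
Ia = 0.2·(500/119) = 100/119 in ≈ 0.840 in
Excess rainfall: 3.580 − 0.840 = 2.740 in; P > Ia so Q > 0
Runoff Q = (P−Ia)²/(P−Ia+S) = (2.740)²/(2.740+4.202) = 265722601/245740950 ≈ 1.081 in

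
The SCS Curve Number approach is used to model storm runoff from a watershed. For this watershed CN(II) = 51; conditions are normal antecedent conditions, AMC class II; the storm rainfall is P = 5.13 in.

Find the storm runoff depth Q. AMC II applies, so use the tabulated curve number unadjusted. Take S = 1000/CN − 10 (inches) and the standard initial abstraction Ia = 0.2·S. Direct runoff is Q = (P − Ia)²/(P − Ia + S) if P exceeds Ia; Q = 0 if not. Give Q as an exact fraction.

AMC II — tabulated CN = 51 applies directly.
Max retention: S = 1000/51 − 10 = 490/51 in (≈ 9.608 in)
Ia = 0.2S: 0.2·9.608 = 1.922 in (exactly 98/51)
Excess rainfall: 5.130 − 1.922 = 3.208 in; P > Ia so Q > 0
Q: (16363/5100)² ÷ (65363/5100) = 267747769/333351300 in (≈ 0.803 in)

Q = 267747769/333351300 in ≈ 0.803 in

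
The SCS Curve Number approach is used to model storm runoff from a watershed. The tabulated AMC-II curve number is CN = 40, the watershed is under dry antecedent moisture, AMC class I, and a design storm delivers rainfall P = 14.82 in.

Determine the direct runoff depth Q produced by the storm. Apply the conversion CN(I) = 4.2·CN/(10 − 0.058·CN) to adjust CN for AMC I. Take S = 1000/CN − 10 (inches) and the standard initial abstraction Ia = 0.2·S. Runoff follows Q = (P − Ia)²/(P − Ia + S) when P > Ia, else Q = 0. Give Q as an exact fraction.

Q = 7219969/5315450 in ≈ 1.358 in

CN(I) from CN(II)=40: (4.2·40)/(10 − 0.058·40) = 175/8 ≈ 21.875
Max retention: S = 1000/(175/8) − 10 = 250/7 in (≈ 35.714 in)
Initial abstraction Ia = S/5 = (250/7)/5 = 50/7 ≈ 7.143 in
P − Ia = 14.820 − 7.143 = 2687/350 ≈ 7.677 in (> 0, runoff occurs)
Q: (2687/350)² ÷ (15187/350) = 7219969/5315450 in (≈ 1.358 in)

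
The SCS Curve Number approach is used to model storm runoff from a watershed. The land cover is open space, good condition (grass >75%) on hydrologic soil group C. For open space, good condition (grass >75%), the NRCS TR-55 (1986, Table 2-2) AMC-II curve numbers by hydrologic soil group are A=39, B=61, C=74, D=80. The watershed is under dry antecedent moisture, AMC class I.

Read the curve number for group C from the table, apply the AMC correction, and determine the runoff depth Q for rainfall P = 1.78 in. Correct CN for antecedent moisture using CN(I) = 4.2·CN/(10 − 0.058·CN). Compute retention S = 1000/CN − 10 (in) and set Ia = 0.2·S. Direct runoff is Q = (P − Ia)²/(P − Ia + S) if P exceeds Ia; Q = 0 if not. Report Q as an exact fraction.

NRCS table: open space, good condition (grass >75%), soil group C → CN(II) = 74
Adjust CN=74 to AMC I: 4.2·74/(10 − 0.058·74) → (1554/5) ÷ (1427/250) = 77700/1427 ≈ 54.450
Max retention: S = 1000/(77700/1427) − 10 = 6500/777 in (≈ 8.366 in)
Initial abstraction Ia = S/5 = (6500/777)/5 = 1300/777 ≈ 1.673 in
P − Ia = 1.780 − 1.673 = 4153/38850 ≈ 0.107 in (> 0, runoff occurs)
Q: (4153/38850)² ÷ (329153/38850) = 17247409/12787594050 in (≈ 0.001 in)

Q = 17247409/12787594050 in ≈ 0.001 in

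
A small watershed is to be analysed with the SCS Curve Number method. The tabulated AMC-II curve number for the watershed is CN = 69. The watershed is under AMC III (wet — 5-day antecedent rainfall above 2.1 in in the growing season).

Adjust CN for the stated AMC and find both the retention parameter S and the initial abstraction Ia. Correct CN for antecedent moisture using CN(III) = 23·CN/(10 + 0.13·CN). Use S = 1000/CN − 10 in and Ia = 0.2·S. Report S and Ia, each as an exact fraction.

S = 3100/1587 in ≈ 1.953 in; Ia = 620/1587 in ≈ 0.391 in

Wet (AMC III): CN(III) = 23·69/(10 + 0.13·69) = 1587/(1897/100) = 158700/1897 ≈ 83.658
Retention S: 1000/CN − 10 with CN=83.658 → S = 3100/1587 ≈ 1.953 in
Initial abstraction Ia = S/5 = (3100/1587)/5 = 620/1587 ≈ 0.391 in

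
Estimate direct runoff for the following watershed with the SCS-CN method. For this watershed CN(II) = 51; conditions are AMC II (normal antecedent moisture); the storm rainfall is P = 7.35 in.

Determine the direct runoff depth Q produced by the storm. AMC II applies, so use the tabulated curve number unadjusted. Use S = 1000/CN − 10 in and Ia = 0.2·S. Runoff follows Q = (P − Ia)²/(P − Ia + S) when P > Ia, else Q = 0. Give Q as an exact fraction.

Q = 625681/319260 in ≈ 1.960 in

AMC II — tabulated CN = 51 applies directly.
Retention S: 1000/CN − 10 with CN=51.000 → S = 490/51 ≈ 9.608 in
Ia = 0.2S: 0.2·9.608 = 1.922 in (exactly 98/51)
Excess rainfall: 7.350 − 1.922 = 5.428 in; P > Ia so Q > 0
Runoff Q = (P−Ia)²/(P−Ia+S) = (5.428)²/(5.428+9.608) = 625681/319260 ≈ 1.960 in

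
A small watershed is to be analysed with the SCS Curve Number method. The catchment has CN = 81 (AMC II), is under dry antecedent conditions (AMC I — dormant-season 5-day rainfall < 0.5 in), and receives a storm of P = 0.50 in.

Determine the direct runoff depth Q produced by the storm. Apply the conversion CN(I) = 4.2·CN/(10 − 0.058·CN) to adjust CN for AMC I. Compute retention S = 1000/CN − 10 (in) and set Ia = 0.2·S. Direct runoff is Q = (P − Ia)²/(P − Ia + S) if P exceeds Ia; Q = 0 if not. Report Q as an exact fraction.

Dry (AMC I): CN(I) = 4.2·81/(10 − 0.058·81) = (1701/5)/(2651/500) = 170100/2651 ≈ 64.164
S = 1000/(170100/2651) − 10 = 9500/1701 in ≈ 5.585 in
Initial abstraction Ia = S/5 = (9500/1701)/5 = 1900/1701 ≈ 1.117 in
P = 0.500 ≤ Ia = 1.117 in: entire storm abstracted, Q = 0.

Q = 0 in ≈ 0.000 in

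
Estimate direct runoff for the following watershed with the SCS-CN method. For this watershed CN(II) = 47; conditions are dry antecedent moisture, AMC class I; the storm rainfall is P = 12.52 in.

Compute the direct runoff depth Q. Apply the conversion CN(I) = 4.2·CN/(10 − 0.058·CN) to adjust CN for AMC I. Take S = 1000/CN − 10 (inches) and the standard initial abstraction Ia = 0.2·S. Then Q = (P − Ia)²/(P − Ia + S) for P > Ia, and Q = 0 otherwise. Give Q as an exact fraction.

Dry (AMC I): CN(I) = 4.2·47/(10 − 0.058·47) = (987/5)/(3637/500) = 98700/3637 ≈ 27.138
S = 1000/(98700/3637) − 10 = 26500/987 in ≈ 26.849 in
Initial abstraction Ia = S/5 = (26500/987)/5 = 5300/987 ≈ 5.370 in
Since P=12.520 > Ia=5.370: effective rainfall P−Ia = 176431/24675 in
Q = (176431/24675)²/((176431/24675) + 26500/987) = (31127897761/608855625)/(838931/24675) = 31127897761/20700622425 in ≈ 1.504 in

Q = 31127897761/20700622425 in ≈ 1.504 in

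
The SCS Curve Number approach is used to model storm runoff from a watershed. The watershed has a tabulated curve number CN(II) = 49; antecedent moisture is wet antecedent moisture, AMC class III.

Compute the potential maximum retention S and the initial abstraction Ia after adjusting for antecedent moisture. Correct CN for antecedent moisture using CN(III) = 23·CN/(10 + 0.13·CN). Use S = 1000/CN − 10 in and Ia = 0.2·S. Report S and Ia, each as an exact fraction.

S = 5100/1127 in ≈ 4.525 in; Ia = 1020/1127 in ≈ 0.905 in

CN(III) from CN(II)=49: (23·49)/(10 + 0.13·49) = 112700/1637 ≈ 68.845
Retention S: 1000/CN − 10 with CN=68.845 → S = 5100/1127 ≈ 4.525 in
Initial abstraction Ia = S/5 = (5100/1127)/5 = 1020/1127 ≈ 0.905 in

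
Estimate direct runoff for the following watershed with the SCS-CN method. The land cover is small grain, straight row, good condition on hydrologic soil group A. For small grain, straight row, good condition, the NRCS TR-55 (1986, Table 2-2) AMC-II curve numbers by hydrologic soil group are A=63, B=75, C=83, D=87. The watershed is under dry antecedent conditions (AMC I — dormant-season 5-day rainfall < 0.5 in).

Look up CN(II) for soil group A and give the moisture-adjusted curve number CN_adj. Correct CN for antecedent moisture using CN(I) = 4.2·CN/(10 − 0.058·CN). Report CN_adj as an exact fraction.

NRCS table: small grain, straight row, good condition, soil group A → CN(II) = 63
CN(I) from CN(II)=63: (4.2·63)/(10 − 0.058·63) = 132300/3173 ≈ 41.696

CN_adj = 132300/3173 ≈ 41.696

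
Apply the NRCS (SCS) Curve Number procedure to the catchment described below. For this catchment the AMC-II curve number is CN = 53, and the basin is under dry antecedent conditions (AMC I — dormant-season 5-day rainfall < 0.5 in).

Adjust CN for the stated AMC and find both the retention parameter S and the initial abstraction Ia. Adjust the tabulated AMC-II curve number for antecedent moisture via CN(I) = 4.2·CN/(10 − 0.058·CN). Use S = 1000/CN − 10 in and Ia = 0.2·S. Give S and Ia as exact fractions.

Dry (AMC I): CN(I) = 4.2·53/(10 − 0.058·53) = (1113/5)/(3463/500) = 111300/3463 ≈ 32.140
Retention S: 1000/CN − 10 with CN=32.140 → S = 23500/1113 ≈ 21.114 in
Ia = 0.2·(23500/1113) = 4700/1113 in ≈ 4.223 in

S = 23500/1113 in ≈ 21.114 in; Ia = 4700/1113 in ≈ 4.223 in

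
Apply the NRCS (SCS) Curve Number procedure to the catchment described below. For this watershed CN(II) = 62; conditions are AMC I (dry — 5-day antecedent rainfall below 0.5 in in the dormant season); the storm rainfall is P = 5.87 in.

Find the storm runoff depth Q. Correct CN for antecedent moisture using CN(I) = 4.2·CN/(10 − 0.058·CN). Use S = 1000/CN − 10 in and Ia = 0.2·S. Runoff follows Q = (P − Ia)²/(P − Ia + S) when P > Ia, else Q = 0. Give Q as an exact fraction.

Adjust CN=62 to AMC I: 4.2·62/(10 − 0.058·62) → (1302/5) ÷ (1601/250) = 65100/1601 ≈ 40.662
Max retention: S = 1000/(65100/1601) − 10 = 9500/651 in (≈ 14.593 in)
Ia = 0.2S: 0.2·14.593 = 2.919 in (exactly 1900/651)
P − Ia = 5.870 − 2.919 = 192137/65100 ≈ 2.951 in (> 0, runoff occurs)
Q = (192137/65100)²/((192137/65100) + 9500/651) = (36916626769/4238010000)/(1142137/65100) = 36916626769/74353118700 in ≈ 0.497 in

Q = 36916626769/74353118700 in ≈ 0.497 in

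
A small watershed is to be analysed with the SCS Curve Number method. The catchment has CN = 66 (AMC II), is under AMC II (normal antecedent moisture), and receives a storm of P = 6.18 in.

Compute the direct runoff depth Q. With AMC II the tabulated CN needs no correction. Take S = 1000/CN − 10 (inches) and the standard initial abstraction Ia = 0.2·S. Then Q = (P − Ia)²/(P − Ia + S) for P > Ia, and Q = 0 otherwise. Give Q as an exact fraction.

Q = 72199009/28045050 in ≈ 2.574 in

Average conditions: CN = 66 (no AMC adjustment).
Retention S: 1000/CN − 10 with CN=66.000 → S = 170/33 ≈ 5.152 in
Initial abstraction Ia = S/5 = (170/33)/5 = 34/33 ≈ 1.030 in
Excess rainfall: 6.180 − 1.030 = 5.150 in; P > Ia so Q > 0
Q: (8497/1650)² ÷ (16997/1650) = 72199009/28045050 in (≈ 2.574 in)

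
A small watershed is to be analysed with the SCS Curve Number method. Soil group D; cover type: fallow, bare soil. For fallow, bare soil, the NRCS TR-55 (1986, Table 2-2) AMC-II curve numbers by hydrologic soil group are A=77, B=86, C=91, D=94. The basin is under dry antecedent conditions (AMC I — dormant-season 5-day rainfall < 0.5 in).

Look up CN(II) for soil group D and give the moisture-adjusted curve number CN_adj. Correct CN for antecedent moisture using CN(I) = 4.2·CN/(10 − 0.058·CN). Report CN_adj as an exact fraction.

NRCS table: fallow, bare soil, soil group D → CN(II) = 94
Dry (AMC I): CN(I) = 4.2·94/(10 − 0.058·94) = (1974/5)/(1137/250) = 32900/379 ≈ 86.807

CN_adj = 32900/379 ≈ 86.807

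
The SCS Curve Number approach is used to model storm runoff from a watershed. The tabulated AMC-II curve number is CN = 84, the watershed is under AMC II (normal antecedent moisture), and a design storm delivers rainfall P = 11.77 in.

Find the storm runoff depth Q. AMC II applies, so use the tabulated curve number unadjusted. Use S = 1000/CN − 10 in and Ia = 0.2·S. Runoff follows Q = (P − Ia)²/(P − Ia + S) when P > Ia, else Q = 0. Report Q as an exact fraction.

AMC II — tabulated CN = 84 applies directly.
S = 1000/84 − 10 = 40/21 in ≈ 1.905 in
Ia = 0.2S: 0.2·1.905 = 0.381 in (exactly 8/21)
P − Ia = 11.770 − 0.381 = 23917/2100 ≈ 11.389 in (> 0, runoff occurs)
Q: (23917/2100)² ÷ (27917/2100) = 572022889/58625700 in (≈ 9.757 in)

Q = 572022889/58625700 in ≈ 9.757 in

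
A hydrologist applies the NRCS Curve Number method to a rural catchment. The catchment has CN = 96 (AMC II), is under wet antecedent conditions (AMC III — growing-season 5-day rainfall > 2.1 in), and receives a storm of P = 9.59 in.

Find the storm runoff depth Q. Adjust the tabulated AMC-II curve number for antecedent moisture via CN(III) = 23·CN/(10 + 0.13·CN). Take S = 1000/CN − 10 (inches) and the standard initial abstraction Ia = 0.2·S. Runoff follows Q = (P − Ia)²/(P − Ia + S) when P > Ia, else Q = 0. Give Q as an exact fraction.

Q = 4345578241/463479900 in ≈ 9.376 in

Adjust CN=96 to AMC III: 23·96/(10 + 0.13·96) → 2208 ÷ (562/25) = 27600/281 ≈ 98.221
Max retention: S = 1000/(27600/281) − 10 = 25/138 in (≈ 0.181 in)
Ia = 0.2S: 0.2·0.181 = 0.036 in (exactly 5/138)
Since P=9.590 > Ia=0.036: effective rainfall P−Ia = 65921/6900 in
Q: (65921/6900)² ÷ (67171/6900) = 4345578241/463479900 in (≈ 9.376 in)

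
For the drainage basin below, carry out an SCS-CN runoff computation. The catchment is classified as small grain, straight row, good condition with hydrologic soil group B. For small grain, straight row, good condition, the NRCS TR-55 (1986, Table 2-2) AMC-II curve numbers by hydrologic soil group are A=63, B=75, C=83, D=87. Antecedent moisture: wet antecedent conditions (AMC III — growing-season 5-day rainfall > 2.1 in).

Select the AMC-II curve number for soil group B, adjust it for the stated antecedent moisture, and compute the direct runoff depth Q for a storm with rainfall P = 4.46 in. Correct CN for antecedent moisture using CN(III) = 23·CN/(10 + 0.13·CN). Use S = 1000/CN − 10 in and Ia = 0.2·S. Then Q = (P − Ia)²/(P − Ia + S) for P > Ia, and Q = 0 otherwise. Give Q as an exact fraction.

Q = 206985769/66885150 in ≈ 3.095 in

NRCS table: small grain, straight row, good condition, soil group B → CN(II) = 75
Adjust CN=75 to AMC III: 23·75/(10 + 0.13·75) → 1725 ÷ (79/4) = 6900/79 ≈ 87.342
Max retention: S = 1000/(6900/79) − 10 = 100/69 in (≈ 1.449 in)
Ia = 0.2S: 0.2·1.449 = 0.290 in (exactly 20/69)
Since P=4.460 > Ia=0.290: effective rainfall P−Ia = 14387/3450 in
Q: (14387/3450)² ÷ (19387/3450) = 206985769/66885150 in (≈ 3.095 in)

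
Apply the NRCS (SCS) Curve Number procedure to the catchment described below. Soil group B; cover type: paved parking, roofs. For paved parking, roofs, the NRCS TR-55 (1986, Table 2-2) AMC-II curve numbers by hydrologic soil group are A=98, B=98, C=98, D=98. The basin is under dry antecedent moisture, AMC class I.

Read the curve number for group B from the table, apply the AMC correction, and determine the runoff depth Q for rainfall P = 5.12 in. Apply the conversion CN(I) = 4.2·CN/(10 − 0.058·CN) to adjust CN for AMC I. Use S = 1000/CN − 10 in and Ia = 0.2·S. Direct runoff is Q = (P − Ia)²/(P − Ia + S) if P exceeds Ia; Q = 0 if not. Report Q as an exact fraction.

Q = 1043483809/227846325 in ≈ 4.580 in

NRCS table: paved parking, roofs, soil group B → CN(II) = 98
Adjust CN=98 to AMC I: 4.2·98/(10 − 0.058·98) → (2058/5) ÷ (1079/250) = 102900/1079 ≈ 95.366
Max retention: S = 1000/(102900/1079) − 10 = 500/1029 in (≈ 0.486 in)
Ia = 0.2S: 0.2·0.486 = 0.097 in (exactly 100/1029)
Excess rainfall: 5.120 − 0.097 = 5.023 in; P > Ia so Q > 0
Q = (129212/25725)²/((129212/25725) + 500/1029) = (16695740944/661775625)/(141712/25725) = 1043483809/227846325 in ≈ 4.580 in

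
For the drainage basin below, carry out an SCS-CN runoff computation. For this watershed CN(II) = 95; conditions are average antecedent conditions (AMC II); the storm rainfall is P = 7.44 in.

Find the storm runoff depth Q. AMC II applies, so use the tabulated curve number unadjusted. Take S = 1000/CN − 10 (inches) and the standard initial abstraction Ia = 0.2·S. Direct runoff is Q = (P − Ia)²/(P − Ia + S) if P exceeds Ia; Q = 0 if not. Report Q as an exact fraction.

Q = 6069128/886825 in ≈ 6.844 in

Average conditions: CN = 95 (no AMC adjustment).
S = 1000/95 − 10 = 10/19 in ≈ 0.526 in
Initial abstraction Ia = S/5 = (10/19)/5 = 2/19 ≈ 0.105 in
P − Ia = 7.440 − 0.105 = 3484/475 ≈ 7.335 in (> 0, runoff occurs)
Q: (3484/475)² ÷ (3734/475) = 6069128/886825 in (≈ 6.844 in)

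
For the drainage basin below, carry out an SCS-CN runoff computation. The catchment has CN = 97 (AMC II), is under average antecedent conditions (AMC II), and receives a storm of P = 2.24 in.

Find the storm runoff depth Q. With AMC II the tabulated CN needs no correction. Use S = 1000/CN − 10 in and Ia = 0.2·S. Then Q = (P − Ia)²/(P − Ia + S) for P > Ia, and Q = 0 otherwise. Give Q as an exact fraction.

CN(II) = 97; AMC II needs no correction.
S = 1000/97 − 10 = 30/97 in ≈ 0.309 in
Ia = 0.2S: 0.2·0.309 = 0.062 in (exactly 6/97)
Since P=2.240 > Ia=0.062: effective rainfall P−Ia = 5282/2425 in
Q: (5282/2425)² ÷ (6032/2425) = 6974881/3656900 in (≈ 1.907 in)

Q = 6974881/3656900 in ≈ 1.907 in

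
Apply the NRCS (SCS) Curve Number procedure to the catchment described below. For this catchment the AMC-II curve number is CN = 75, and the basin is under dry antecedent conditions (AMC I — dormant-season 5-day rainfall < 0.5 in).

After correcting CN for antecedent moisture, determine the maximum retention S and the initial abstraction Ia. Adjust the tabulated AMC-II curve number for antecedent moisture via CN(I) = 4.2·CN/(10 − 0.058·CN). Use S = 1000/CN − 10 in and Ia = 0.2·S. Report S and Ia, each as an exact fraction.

Adjust CN=75 to AMC I: 4.2·75/(10 − 0.058·75) → 315 ÷ (113/20) = 6300/113 ≈ 55.752
S = 1000/(6300/113) − 10 = 500/63 in ≈ 7.937 in
Ia = 0.2S: 0.2·7.937 = 1.587 in (exactly 100/63)

S = 500/63 in ≈ 7.937 in; Ia = 100/63 in ≈ 1.587 in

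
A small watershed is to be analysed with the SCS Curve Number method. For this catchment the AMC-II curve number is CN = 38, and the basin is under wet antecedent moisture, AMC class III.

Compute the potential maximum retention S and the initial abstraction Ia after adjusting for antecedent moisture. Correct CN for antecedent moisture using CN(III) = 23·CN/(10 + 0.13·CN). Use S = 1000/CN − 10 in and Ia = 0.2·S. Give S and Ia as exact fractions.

Wet (AMC III): CN(III) = 23·38/(10 + 0.13·38) = 874/(747/50) = 43700/747 ≈ 58.501
S = 1000/(43700/747) − 10 = 3100/437 in ≈ 7.094 in
Ia = 0.2S: 0.2·7.094 = 1.419 in (exactly 620/437)

S = 3100/437 in ≈ 7.094 in; Ia = 620/437 in ≈ 1.419 in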